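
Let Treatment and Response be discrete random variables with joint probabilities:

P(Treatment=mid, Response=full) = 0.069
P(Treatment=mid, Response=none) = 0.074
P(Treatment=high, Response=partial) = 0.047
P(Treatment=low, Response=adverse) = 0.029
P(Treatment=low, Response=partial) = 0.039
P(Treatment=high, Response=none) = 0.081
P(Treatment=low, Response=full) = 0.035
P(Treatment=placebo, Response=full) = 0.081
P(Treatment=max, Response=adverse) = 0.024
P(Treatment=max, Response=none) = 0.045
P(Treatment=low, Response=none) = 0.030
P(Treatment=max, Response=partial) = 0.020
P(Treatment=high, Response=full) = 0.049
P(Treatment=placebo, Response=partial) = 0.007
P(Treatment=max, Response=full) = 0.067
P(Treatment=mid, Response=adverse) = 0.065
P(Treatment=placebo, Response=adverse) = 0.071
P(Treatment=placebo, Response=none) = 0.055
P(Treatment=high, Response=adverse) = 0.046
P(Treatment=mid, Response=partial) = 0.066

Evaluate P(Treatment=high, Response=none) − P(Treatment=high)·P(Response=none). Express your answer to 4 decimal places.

P(Treatment=high) = 0.081 + 0.047 + 0.049 + 0.046 = 0.223.
P(Response=none) = 0.055 + 0.030 + 0.074 + 0.081 + 0.045 = 0.285.
P(Treatment=high, Response=none) − P(Treatment=high)P(Response=none) = 0.081 − 0.223×0.285 = 0.0174.

0.0174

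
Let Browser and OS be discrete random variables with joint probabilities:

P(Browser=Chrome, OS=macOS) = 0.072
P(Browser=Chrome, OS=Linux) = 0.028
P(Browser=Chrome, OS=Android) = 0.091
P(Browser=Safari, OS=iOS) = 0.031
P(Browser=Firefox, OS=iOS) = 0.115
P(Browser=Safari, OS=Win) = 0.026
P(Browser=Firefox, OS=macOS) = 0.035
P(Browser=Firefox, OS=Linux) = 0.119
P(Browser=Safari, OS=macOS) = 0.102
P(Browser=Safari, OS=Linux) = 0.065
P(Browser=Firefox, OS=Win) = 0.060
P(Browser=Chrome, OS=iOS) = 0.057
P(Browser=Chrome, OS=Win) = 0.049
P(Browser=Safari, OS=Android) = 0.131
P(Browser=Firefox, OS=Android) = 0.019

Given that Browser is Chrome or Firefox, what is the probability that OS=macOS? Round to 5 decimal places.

0.16589

P(Browser=Chrome) = 0.049 + 0.072 + 0.028 + 0.057 + 0.091 = 0.297.
P(Browser=Firefox) = 0.060 + 0.035 + 0.119 + 0.115 + 0.019 = 0.348.
P(Browser ∈ {Chrome, Firefox}) = 0.297 + 0.348 = 0.645; P(OS=macOS, Browser ∈ {Chrome, Firefox}) = 0.072 + 0.035 = 0.107.
P(OS=macOS | Browser ∈ {Chrome, Firefox}) = 0.107/0.645 = 0.16589.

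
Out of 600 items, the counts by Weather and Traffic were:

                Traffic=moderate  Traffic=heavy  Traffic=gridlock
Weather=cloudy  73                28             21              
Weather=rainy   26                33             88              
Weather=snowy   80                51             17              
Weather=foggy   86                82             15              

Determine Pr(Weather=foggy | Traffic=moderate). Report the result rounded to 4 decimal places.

Total with Traffic=moderate: 73 + 26 + 80 + 86 = 265.
P(Weather=foggy | Traffic=moderate) = 86/265 = 0.3245.

0.3245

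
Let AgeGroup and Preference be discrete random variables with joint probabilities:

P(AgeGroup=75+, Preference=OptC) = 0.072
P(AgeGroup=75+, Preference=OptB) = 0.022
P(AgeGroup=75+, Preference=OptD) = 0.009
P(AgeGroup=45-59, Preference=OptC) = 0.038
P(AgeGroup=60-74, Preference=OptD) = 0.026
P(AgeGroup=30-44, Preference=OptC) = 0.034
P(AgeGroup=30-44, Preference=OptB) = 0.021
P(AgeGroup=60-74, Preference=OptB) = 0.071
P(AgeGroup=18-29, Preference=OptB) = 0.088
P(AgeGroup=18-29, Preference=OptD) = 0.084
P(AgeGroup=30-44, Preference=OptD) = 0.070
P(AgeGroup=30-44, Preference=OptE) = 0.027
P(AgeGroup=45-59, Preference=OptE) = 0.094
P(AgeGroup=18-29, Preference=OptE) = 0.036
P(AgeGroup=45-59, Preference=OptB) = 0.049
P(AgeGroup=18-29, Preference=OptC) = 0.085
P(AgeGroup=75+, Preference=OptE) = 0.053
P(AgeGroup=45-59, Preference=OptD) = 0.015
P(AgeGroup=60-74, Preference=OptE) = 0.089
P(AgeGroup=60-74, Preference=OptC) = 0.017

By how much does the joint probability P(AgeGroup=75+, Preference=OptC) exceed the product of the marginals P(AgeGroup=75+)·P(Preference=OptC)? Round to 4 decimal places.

0.0336

P(AgeGroup=75+) = 0.022 + 0.072 + 0.009 + 0.053 = 0.156.
P(Preference=OptC) = 0.085 + 0.034 + 0.038 + 0.017 + 0.072 = 0.246.
P(AgeGroup=75+, Preference=OptC) − P(AgeGroup=75+)P(Preference=OptC) = 0.072 − 0.156×0.246 = 0.0336.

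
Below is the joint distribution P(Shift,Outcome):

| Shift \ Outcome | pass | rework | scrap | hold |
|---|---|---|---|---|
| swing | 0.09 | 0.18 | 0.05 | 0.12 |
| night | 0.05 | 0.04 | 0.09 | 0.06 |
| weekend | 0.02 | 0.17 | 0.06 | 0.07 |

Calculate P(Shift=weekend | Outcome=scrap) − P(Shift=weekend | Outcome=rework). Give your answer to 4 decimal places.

-0.1359

P(Outcome=scrap) = 0.05 + 0.09 + 0.06 = 0.20; P(Shift=weekend | Outcome=scrap) = 0.06/0.20 = 0.30000.
P(Outcome=rework) = 0.18 + 0.04 + 0.17 = 0.39; P(Shift=weekend | Outcome=rework) = 0.17/0.39 = 0.43590.
Difference = -0.1359.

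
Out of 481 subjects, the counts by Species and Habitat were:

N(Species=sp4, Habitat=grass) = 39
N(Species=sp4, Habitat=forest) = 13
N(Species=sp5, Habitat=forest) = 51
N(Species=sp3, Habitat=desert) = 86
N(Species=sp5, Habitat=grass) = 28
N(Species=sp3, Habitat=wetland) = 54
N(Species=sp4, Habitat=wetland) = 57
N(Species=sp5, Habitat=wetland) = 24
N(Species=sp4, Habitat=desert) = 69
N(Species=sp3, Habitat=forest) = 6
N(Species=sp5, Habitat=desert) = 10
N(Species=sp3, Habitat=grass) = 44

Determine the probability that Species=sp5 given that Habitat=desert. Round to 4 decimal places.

Total with Habitat=desert: 86 + 69 + 10 = 165.
P(Species=sp5 | Habitat=desert) = 10/165 = 0.0606.

0.0606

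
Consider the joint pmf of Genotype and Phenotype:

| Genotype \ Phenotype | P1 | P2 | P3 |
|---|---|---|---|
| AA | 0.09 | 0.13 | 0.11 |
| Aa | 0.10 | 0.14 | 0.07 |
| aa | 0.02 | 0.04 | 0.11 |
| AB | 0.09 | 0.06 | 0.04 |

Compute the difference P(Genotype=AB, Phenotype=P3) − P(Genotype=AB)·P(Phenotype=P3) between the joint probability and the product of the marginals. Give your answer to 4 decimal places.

-0.0227

P(Genotype=AB) = 0.09 + 0.06 + 0.04 = 0.19.
P(Phenotype=P3) = 0.11 + 0.07 + 0.11 + 0.04 = 0.33.
P(Genotype=AB, Phenotype=P3) − P(Genotype=AB)P(Phenotype=P3) = 0.04 − 0.19×0.33 = -0.0227.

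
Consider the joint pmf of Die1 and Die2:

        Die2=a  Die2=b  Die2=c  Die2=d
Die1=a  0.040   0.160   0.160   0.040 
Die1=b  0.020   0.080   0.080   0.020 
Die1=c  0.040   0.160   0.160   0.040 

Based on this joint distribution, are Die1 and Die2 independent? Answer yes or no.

Every cell satisfies P(Die1,Die2) = P(Die1)·P(Die2). For instance P(Die1=b) = 0.200, P(Die2=a) = 0.100, and 0.200×0.100 = 0.020 matches the joint entry. So Die1 and Die2 are independent.

yes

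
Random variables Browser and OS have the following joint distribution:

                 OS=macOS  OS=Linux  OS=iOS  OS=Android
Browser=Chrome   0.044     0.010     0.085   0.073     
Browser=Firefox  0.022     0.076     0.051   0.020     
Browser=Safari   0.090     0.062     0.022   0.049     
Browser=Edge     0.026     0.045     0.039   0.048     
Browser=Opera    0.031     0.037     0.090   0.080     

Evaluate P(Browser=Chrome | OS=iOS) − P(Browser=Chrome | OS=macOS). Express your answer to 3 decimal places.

P(OS=iOS) = 0.085 + 0.051 + 0.022 + 0.039 + 0.090 = 0.287; P(Browser=Chrome | OS=iOS) = 0.085/0.287 = 0.2962.
P(OS=macOS) = 0.044 + 0.022 + 0.090 + 0.026 + 0.031 = 0.213; P(Browser=Chrome | OS=macOS) = 0.044/0.213 = 0.2066.
Difference = 0.090.

0.090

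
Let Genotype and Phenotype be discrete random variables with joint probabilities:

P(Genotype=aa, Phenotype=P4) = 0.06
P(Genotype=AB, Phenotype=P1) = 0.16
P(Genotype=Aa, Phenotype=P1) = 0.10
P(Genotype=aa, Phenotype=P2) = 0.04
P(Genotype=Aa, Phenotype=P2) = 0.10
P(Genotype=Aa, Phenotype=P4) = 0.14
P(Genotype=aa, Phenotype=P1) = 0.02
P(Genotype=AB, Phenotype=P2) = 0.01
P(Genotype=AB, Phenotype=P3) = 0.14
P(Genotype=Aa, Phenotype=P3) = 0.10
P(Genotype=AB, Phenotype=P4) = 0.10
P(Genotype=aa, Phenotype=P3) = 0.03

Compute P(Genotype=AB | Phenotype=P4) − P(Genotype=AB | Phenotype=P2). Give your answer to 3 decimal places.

P(Phenotype=P4) = 0.14 + 0.06 + 0.10 = 0.30; P(Genotype=AB | Phenotype=P4) = 0.10/0.30 = 0.3333.
P(Phenotype=P2) = 0.10 + 0.04 + 0.01 = 0.15; P(Genotype=AB | Phenotype=P2) = 0.01/0.15 = 0.0667.
Difference = 0.267.

0.267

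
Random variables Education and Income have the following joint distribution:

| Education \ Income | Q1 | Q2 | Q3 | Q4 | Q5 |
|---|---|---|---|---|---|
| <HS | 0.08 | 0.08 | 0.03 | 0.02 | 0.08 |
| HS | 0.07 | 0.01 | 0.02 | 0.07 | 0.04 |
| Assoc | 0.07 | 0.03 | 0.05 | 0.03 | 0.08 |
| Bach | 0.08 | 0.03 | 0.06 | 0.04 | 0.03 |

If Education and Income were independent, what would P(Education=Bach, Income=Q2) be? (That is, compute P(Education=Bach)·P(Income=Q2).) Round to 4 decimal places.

P(Education=Bach) = 0.08 + 0.03 + 0.06 + 0.04 + 0.03 = 0.24.
P(Income=Q2) = 0.08 + 0.01 + 0.03 + 0.03 = 0.15.
Product: 0.24 × 0.15 = 0.0360.

0.0360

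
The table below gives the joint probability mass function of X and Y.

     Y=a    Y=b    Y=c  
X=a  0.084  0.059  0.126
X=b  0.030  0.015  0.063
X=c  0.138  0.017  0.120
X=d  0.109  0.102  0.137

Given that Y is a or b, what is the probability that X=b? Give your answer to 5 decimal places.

0.08123

P(Y=a) = 0.084 + 0.030 + 0.138 + 0.109 = 0.361.
P(Y=b) = 0.059 + 0.015 + 0.017 + 0.102 = 0.193.
P(Y ∈ {a, b}) = 0.361 + 0.193 = 0.554; P(X=b, Y ∈ {a, b}) = 0.030 + 0.015 = 0.045.
P(X=b | Y ∈ {a, b}) = 0.045/0.554 = 0.08123.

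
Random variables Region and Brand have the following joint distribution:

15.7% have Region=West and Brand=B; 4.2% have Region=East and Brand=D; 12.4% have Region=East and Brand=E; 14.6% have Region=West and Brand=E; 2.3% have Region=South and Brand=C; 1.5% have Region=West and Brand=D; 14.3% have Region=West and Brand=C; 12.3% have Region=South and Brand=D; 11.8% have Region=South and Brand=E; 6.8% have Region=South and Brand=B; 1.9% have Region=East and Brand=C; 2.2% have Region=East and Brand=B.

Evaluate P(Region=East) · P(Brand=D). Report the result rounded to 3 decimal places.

0.037

P(Region=East) = 0.022 + 0.019 + 0.042 + 0.124 = 0.207.
P(Brand=D) = 0.123 + 0.042 + 0.015 = 0.180.
Product: 0.207 × 0.180 = 0.037.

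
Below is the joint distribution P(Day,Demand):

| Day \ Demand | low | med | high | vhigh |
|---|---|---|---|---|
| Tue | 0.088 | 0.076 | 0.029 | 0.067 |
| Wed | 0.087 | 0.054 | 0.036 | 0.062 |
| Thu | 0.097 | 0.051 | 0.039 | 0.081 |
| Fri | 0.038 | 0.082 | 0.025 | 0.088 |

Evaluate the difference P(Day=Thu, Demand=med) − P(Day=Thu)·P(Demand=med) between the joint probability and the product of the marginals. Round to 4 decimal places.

-0.0195

P(Day=Thu) = 0.097 + 0.051 + 0.039 + 0.081 = 0.268.
P(Demand=med) = 0.076 + 0.054 + 0.051 + 0.082 = 0.263.
P(Day=Thu, Demand=med) − P(Day=Thu)P(Demand=med) = 0.051 − 0.268×0.263 = -0.0195.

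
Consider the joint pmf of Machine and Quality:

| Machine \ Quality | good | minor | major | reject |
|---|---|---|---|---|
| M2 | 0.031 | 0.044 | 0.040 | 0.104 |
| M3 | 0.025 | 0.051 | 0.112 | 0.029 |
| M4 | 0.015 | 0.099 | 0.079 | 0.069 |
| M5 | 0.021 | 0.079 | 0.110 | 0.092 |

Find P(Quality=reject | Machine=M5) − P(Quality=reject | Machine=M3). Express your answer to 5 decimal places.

0.17100

P(Machine=M5) = 0.021 + 0.079 + 0.110 + 0.092 = 0.302; P(Quality=reject | Machine=M5) = 0.092/0.302 = 0.304636.
P(Machine=M3) = 0.025 + 0.051 + 0.112 + 0.029 = 0.217; P(Quality=reject | Machine=M3) = 0.029/0.217 = 0.133641.
Difference = 0.17100.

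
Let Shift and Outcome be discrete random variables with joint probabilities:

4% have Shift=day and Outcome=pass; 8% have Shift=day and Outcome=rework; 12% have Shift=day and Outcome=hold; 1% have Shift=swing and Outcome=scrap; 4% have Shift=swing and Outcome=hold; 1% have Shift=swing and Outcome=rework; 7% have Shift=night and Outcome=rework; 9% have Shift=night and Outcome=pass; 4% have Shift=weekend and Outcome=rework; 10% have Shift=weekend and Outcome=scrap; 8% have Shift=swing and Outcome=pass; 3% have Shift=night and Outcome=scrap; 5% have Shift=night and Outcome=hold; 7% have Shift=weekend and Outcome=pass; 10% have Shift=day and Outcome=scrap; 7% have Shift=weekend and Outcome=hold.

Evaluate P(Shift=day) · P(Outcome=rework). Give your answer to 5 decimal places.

P(Shift=day) = 0.04 + 0.08 + 0.10 + 0.12 = 0.34.
P(Outcome=rework) = 0.08 + 0.01 + 0.07 + 0.04 = 0.20.
Product: 0.34 × 0.20 = 0.06800.

0.06800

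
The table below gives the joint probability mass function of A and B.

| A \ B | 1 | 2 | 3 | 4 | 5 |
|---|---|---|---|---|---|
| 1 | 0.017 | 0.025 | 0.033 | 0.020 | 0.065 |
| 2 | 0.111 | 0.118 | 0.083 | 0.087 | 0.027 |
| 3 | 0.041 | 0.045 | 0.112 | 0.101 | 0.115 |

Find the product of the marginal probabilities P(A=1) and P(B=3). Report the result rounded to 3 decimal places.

P(A=1) = 0.017 + 0.025 + 0.033 + 0.020 + 0.065 = 0.160.
P(B=3) = 0.033 + 0.083 + 0.112 = 0.228.
Product: 0.160 × 0.228 = 0.036.

0.036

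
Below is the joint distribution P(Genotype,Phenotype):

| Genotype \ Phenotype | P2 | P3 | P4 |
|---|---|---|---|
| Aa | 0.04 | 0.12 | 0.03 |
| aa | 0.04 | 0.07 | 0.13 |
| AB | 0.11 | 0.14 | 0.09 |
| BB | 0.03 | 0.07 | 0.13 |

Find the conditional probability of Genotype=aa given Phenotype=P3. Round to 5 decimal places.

P(Phenotype=P3) = 0.12 + 0.07 + 0.14 + 0.07 = 0.40.
P(Genotype=aa | Phenotype=P3) = 0.07/0.40 = 0.17500.

0.17500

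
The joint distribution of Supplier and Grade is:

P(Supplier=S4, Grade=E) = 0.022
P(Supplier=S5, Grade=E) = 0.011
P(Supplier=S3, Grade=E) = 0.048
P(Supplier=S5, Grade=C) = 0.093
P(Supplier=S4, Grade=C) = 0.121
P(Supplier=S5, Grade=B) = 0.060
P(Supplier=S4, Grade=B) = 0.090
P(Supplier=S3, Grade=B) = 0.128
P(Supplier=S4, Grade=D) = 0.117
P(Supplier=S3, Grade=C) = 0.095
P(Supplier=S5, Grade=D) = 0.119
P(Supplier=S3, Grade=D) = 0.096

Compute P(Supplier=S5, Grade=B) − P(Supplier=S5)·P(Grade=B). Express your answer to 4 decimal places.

-0.0187

P(Supplier=S5) = 0.060 + 0.093 + 0.119 + 0.011 = 0.283.
P(Grade=B) = 0.128 + 0.090 + 0.060 = 0.278.
P(Supplier=S5, Grade=B) − P(Supplier=S5)P(Grade=B) = 0.060 − 0.283×0.278 = -0.0187.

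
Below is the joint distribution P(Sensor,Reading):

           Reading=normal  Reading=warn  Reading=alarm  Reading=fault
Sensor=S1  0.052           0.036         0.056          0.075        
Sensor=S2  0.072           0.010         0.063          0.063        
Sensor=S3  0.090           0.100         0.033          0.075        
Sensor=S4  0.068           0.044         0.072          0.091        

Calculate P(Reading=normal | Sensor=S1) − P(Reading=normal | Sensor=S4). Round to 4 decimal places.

-0.0098

P(Sensor=S1) = 0.052 + 0.036 + 0.056 + 0.075 = 0.219; P(Reading=normal | Sensor=S1) = 0.052/0.219 = 0.23744.
P(Sensor=S4) = 0.068 + 0.044 + 0.072 + 0.091 = 0.275; P(Reading=normal | Sensor=S4) = 0.068/0.275 = 0.24727.
Difference = -0.0098.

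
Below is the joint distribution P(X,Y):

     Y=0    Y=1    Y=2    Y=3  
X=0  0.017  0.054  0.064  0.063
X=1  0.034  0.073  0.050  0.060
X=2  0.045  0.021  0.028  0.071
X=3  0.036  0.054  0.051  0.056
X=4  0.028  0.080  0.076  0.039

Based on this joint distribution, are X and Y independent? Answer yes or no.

P(X=2) = 0.165 and P(Y=1) = 0.282, so their product is 0.04653, but P(X=2, Y=1) = 0.021. Since these differ, X and Y are not independent.

no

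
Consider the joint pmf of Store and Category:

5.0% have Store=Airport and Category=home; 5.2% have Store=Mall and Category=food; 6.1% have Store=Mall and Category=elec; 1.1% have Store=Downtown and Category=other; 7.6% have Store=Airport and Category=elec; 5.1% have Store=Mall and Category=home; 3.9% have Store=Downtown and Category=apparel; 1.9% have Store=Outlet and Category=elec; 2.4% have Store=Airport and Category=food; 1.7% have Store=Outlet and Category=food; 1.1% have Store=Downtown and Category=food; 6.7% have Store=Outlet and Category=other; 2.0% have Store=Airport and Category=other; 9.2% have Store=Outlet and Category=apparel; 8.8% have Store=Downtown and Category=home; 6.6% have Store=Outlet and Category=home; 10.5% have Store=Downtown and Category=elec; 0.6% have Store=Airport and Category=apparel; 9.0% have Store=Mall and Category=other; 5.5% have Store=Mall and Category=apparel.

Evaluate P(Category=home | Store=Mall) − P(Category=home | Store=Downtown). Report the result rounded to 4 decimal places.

-0.1814

P(Store=Mall) = 0.052 + 0.055 + 0.061 + 0.051 + 0.090 = 0.309; P(Category=home | Store=Mall) = 0.051/0.309 = 0.16505.
P(Store=Downtown) = 0.011 + 0.039 + 0.105 + 0.088 + 0.011 = 0.254; P(Category=home | Store=Downtown) = 0.088/0.254 = 0.34646.
Difference = -0.1814.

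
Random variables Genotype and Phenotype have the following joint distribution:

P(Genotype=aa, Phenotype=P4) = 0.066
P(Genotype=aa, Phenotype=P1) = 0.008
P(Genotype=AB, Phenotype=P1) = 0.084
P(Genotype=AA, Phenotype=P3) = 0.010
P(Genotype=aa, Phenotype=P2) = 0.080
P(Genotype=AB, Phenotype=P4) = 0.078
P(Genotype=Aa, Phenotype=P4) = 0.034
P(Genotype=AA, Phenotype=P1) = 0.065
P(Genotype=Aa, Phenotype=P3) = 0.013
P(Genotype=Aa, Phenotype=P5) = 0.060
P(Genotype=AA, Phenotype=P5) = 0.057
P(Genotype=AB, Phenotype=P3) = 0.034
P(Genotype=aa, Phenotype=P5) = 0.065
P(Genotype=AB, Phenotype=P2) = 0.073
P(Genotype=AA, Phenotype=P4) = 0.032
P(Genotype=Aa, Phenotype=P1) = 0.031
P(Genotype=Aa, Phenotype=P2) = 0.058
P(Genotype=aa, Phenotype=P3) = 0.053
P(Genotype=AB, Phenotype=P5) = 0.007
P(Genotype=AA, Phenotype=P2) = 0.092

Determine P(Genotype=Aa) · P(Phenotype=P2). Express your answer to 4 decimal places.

0.0594

P(Genotype=Aa) = 0.031 + 0.058 + 0.013 + 0.034 + 0.060 = 0.196.
P(Phenotype=P2) = 0.092 + 0.058 + 0.080 + 0.073 = 0.303.
Product: 0.196 × 0.303 = 0.0594.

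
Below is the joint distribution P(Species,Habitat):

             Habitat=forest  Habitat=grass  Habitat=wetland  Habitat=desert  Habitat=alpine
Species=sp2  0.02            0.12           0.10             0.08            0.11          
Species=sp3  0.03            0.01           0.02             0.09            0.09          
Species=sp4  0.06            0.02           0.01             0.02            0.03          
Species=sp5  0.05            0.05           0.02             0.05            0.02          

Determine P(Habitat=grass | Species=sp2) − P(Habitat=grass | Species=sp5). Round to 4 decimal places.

0.0159

P(Species=sp2) = 0.02 + 0.12 + 0.10 + 0.08 + 0.11 = 0.43; P(Habitat=grass | Species=sp2) = 0.12/0.43 = 0.27907.
P(Species=sp5) = 0.05 + 0.05 + 0.02 + 0.05 + 0.02 = 0.19; P(Habitat=grass | Species=sp5) = 0.05/0.19 = 0.26316.
Difference = 0.0159.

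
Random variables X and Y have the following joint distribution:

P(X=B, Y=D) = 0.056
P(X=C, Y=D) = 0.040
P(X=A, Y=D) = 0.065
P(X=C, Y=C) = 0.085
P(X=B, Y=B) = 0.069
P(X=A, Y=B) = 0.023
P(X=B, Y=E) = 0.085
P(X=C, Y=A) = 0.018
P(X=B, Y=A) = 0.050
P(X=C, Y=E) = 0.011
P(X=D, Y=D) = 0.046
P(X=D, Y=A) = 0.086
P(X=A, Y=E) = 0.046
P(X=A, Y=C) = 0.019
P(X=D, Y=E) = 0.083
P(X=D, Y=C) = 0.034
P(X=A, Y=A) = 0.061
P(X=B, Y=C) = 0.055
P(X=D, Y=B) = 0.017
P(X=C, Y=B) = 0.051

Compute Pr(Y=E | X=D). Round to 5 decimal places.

0.31203

P(X=D) = 0.086 + 0.017 + 0.034 + 0.046 + 0.083 = 0.266.
P(Y=E | X=D) = 0.083/0.266 = 0.31203.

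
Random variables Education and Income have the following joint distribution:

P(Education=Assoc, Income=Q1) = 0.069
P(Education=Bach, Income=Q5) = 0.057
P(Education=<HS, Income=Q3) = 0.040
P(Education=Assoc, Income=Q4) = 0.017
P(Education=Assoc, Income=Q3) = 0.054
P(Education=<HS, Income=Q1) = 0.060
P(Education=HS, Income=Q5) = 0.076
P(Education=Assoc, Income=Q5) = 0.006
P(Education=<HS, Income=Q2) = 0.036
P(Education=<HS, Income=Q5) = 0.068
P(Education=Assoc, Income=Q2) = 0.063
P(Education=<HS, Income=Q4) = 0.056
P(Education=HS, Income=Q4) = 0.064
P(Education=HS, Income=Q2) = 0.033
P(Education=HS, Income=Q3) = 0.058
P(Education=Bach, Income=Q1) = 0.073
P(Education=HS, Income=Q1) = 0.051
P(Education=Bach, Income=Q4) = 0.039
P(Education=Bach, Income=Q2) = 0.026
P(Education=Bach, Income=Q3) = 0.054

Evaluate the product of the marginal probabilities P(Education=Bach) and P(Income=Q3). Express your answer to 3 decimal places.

P(Education=Bach) = 0.073 + 0.026 + 0.054 + 0.039 + 0.057 = 0.249.
P(Income=Q3) = 0.040 + 0.058 + 0.054 + 0.054 = 0.206.
Product: 0.249 × 0.206 = 0.051.

0.051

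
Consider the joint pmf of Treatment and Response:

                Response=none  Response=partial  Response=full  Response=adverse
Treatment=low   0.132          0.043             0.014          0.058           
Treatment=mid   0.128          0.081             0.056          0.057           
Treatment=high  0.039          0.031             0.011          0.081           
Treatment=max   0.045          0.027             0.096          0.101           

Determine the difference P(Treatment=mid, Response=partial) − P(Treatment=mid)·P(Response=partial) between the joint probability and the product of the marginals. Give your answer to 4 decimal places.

P(Treatment=mid) = 0.128 + 0.081 + 0.056 + 0.057 = 0.322.
P(Response=partial) = 0.043 + 0.081 + 0.031 + 0.027 = 0.182.
P(Treatment=mid, Response=partial) − P(Treatment=mid)P(Response=partial) = 0.081 − 0.322×0.182 = 0.0224.

0.0224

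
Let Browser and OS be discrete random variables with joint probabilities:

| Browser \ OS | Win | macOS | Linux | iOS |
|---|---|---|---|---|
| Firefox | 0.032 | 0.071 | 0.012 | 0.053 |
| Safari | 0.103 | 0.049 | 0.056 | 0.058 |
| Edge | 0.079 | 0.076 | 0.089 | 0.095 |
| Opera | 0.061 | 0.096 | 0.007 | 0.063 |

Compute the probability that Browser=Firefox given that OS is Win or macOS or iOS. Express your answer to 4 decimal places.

0.1866

P(OS=Win) = 0.032 + 0.103 + 0.079 + 0.061 = 0.275.
P(OS=macOS) = 0.071 + 0.049 + 0.076 + 0.096 = 0.292.
P(OS=iOS) = 0.053 + 0.058 + 0.095 + 0.063 = 0.269.
P(OS ∈ {Win, macOS, iOS}) = 0.275 + 0.292 + 0.269 = 0.836; P(Browser=Firefox, OS ∈ {Win, macOS, iOS}) = 0.032 + 0.071 + 0.053 = 0.156.
P(Browser=Firefox | OS ∈ {Win, macOS, iOS}) = 0.156/0.836 = 0.1866.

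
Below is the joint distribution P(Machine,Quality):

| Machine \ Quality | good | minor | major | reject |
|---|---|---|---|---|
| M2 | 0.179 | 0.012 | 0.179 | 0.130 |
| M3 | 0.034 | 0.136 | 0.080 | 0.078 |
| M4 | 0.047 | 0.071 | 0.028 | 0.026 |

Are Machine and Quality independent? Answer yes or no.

P(Machine=M2) = 0.500 and P(Quality=minor) = 0.219, so their product is 0.10950, but P(Machine=M2, Quality=minor) = 0.012. Since these differ, Machine and Quality are not independent.

no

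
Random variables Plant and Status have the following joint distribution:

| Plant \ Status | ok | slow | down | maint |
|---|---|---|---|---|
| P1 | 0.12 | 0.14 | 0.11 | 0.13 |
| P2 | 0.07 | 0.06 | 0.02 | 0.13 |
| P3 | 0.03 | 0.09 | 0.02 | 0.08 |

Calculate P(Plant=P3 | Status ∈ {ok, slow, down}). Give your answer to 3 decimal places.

0.212

P(Status=ok) = 0.12 + 0.07 + 0.03 = 0.22.
P(Status=slow) = 0.14 + 0.06 + 0.09 = 0.29.
P(Status=down) = 0.11 + 0.02 + 0.02 = 0.15.
P(Status ∈ {ok, slow, down}) = 0.22 + 0.29 + 0.15 = 0.66; P(Plant=P3, Status ∈ {ok, slow, down}) = 0.03 + 0.09 + 0.02 = 0.14.
P(Plant=P3 | Status ∈ {ok, slow, down}) = 0.14/0.66 = 0.212.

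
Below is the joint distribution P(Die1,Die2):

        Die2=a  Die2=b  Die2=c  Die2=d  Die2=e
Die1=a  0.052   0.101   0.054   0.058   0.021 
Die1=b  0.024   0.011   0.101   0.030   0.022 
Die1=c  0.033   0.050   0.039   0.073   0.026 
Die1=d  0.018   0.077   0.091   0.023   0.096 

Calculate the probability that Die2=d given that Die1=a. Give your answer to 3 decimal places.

P(Die1=a) = 0.052 + 0.101 + 0.054 + 0.058 + 0.021 = 0.286.
P(Die2=d | Die1=a) = 0.058/0.286 = 0.203.

0.203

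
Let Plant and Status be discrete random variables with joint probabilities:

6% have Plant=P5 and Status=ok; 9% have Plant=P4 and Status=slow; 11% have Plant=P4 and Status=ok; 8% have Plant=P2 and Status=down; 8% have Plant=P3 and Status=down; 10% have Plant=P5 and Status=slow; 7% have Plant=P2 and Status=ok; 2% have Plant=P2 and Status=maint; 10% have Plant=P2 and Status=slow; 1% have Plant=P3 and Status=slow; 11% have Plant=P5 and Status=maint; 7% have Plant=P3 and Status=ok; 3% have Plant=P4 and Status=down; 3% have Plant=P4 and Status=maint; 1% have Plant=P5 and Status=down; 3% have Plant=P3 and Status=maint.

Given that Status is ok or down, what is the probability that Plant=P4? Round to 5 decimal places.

0.27451

P(Status=ok) = 0.07 + 0.07 + 0.11 + 0.06 = 0.31.
P(Status=down) = 0.08 + 0.08 + 0.03 + 0.01 = 0.20.
P(Status ∈ {ok, down}) = 0.31 + 0.20 = 0.51; P(Plant=P4, Status ∈ {ok, down}) = 0.11 + 0.03 = 0.14.
P(Plant=P4 | Status ∈ {ok, down}) = 0.14/0.51 = 0.27451.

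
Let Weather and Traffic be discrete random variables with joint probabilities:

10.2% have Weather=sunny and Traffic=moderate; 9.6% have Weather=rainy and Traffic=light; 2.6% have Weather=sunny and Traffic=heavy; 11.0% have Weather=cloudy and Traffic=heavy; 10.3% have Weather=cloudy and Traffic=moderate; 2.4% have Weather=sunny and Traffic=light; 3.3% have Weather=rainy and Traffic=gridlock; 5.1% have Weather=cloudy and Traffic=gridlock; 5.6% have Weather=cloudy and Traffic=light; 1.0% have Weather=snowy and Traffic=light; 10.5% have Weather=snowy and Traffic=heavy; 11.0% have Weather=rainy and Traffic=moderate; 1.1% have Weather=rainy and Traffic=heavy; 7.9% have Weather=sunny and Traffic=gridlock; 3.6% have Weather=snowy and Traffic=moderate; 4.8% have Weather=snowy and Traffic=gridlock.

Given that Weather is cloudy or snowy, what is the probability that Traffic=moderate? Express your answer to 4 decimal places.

0.2678

P(Weather=cloudy) = 0.056 + 0.103 + 0.110 + 0.051 = 0.320.
P(Weather=snowy) = 0.010 + 0.036 + 0.105 + 0.048 = 0.199.
P(Weather ∈ {cloudy, snowy}) = 0.320 + 0.199 = 0.519; P(Traffic=moderate, Weather ∈ {cloudy, snowy}) = 0.103 + 0.036 = 0.139.
P(Traffic=moderate | Weather ∈ {cloudy, snowy}) = 0.139/0.519 = 0.2678.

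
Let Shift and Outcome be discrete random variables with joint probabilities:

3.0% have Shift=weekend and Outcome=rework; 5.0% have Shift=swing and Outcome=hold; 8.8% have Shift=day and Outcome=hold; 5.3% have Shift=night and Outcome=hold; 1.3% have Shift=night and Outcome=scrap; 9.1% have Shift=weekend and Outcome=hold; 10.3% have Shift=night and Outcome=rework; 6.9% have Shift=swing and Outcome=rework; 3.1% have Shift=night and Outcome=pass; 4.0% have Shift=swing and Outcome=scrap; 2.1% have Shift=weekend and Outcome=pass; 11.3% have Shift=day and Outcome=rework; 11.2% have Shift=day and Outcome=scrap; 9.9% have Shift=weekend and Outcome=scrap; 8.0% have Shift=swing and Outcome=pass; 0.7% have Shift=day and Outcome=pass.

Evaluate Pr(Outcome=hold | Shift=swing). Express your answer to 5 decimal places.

P(Shift=swing) = 0.080 + 0.069 + 0.040 + 0.050 = 0.239.
P(Outcome=hold | Shift=swing) = 0.050/0.239 = 0.20921.

0.20921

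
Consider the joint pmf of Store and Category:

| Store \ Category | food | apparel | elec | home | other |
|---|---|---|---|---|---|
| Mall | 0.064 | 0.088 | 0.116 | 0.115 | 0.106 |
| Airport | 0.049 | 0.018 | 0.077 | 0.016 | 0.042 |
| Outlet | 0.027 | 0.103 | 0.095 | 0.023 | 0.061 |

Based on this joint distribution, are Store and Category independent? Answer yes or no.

no

P(Store=Mall) = 0.489 and P(Category=home) = 0.154, so their product is 0.07531, but P(Store=Mall, Category=home) = 0.115. Since these differ, Store and Category are not independent.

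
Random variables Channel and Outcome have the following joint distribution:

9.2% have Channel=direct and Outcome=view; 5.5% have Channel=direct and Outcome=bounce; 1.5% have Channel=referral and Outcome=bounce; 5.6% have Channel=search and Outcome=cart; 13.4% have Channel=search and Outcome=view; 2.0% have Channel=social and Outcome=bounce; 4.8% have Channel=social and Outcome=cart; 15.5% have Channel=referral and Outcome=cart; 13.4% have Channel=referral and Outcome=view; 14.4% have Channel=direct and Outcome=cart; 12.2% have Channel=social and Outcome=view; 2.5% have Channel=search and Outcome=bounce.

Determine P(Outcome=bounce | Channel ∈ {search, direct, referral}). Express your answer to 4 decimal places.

P(Channel=search) = 0.025 + 0.134 + 0.056 = 0.215.
P(Channel=direct) = 0.055 + 0.092 + 0.144 = 0.291.
P(Channel=referral) = 0.015 + 0.134 + 0.155 = 0.304.
P(Channel ∈ {search, direct, referral}) = 0.215 + 0.291 + 0.304 = 0.810; P(Outcome=bounce, Channel ∈ {search, direct, referral}) = 0.025 + 0.055 + 0.015 = 0.095.
P(Outcome=bounce | Channel ∈ {search, direct, referral}) = 0.095/0.810 = 0.1173.

0.1173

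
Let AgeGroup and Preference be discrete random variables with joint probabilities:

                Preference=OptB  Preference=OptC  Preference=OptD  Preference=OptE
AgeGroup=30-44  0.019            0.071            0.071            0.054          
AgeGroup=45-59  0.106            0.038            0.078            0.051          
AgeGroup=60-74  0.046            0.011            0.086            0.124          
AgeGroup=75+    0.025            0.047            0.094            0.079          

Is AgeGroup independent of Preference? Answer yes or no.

P(AgeGroup=45-59) = 0.273 and P(Preference=OptB) = 0.196, so their product is 0.05351, but P(AgeGroup=45-59, Preference=OptB) = 0.106. Since these differ, AgeGroup and Preference are not independent.

no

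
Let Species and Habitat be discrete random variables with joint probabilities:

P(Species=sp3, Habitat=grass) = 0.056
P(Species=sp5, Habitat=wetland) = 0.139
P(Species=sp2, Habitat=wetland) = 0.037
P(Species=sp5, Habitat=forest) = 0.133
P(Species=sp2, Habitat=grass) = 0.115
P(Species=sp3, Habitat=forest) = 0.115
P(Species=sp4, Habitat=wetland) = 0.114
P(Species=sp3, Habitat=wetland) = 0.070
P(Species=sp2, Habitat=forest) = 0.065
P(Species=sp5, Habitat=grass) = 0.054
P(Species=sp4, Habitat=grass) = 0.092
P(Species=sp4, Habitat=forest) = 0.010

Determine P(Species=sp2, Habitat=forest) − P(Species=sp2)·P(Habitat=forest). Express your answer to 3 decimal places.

-0.005

P(Species=sp2) = 0.065 + 0.115 + 0.037 = 0.217.
P(Habitat=forest) = 0.065 + 0.115 + 0.010 + 0.133 = 0.323.
P(Species=sp2, Habitat=forest) − P(Species=sp2)P(Habitat=forest) = 0.065 − 0.217×0.323 = -0.005.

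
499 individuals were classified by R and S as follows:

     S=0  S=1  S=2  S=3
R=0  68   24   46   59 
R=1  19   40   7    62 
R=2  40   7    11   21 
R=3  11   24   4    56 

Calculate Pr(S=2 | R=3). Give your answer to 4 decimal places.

Total with R=3: 11 + 24 + 4 + 56 = 95.
P(S=2 | R=3) = 4/95 = 0.0421.

0.0421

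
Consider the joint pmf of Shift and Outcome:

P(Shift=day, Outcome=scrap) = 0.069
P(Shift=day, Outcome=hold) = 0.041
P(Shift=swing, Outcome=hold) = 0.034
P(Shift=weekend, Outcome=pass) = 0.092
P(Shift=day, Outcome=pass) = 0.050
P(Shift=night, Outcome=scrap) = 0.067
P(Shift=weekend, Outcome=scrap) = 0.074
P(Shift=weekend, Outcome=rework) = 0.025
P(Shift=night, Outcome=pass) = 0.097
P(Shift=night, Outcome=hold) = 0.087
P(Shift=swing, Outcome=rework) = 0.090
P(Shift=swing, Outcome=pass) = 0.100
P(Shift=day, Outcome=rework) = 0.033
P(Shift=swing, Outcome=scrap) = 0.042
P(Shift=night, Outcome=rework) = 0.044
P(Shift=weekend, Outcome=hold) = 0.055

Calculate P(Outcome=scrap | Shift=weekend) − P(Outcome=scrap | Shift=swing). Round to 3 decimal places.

0.143

P(Shift=weekend) = 0.092 + 0.025 + 0.074 + 0.055 = 0.246; P(Outcome=scrap | Shift=weekend) = 0.074/0.246 = 0.3008.
P(Shift=swing) = 0.100 + 0.090 + 0.042 + 0.034 = 0.266; P(Outcome=scrap | Shift=swing) = 0.042/0.266 = 0.1579.
Difference = 0.143.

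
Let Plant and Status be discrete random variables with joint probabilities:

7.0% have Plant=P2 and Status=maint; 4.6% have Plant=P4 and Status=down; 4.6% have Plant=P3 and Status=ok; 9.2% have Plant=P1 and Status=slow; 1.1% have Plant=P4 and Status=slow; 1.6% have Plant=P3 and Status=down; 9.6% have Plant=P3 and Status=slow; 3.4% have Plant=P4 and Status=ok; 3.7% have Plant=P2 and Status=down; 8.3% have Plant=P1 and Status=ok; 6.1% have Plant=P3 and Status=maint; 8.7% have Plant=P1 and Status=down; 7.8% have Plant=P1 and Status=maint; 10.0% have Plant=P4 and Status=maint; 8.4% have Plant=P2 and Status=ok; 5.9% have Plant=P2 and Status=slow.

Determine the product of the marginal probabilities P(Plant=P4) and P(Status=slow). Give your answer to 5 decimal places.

0.04928

P(Plant=P4) = 0.034 + 0.011 + 0.046 + 0.100 = 0.191.
P(Status=slow) = 0.092 + 0.059 + 0.096 + 0.011 = 0.258.
Product: 0.191 × 0.258 = 0.04928.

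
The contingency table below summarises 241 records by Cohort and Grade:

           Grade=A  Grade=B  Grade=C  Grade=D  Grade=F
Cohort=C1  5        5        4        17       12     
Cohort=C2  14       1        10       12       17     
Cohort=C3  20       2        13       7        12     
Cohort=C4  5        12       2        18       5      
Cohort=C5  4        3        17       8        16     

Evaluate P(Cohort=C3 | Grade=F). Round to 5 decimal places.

Total with Grade=F: 12 + 17 + 12 + 5 + 16 = 62.
P(Cohort=C3 | Grade=F) = 12/62 = 0.19355.

0.19355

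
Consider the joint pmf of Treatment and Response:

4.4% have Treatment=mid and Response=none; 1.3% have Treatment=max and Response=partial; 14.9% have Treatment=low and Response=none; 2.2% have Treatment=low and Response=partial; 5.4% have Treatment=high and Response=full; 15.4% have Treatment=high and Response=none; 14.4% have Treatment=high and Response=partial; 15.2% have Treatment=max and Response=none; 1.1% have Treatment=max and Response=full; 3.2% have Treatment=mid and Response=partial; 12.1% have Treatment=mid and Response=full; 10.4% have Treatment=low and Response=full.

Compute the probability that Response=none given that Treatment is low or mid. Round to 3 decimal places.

P(Treatment=low) = 0.149 + 0.022 + 0.104 = 0.275.
P(Treatment=mid) = 0.044 + 0.032 + 0.121 = 0.197.
P(Treatment ∈ {low, mid}) = 0.275 + 0.197 = 0.472; P(Response=none, Treatment ∈ {low, mid}) = 0.149 + 0.044 = 0.193.
P(Response=none | Treatment ∈ {low, mid}) = 0.193/0.472 = 0.409.

0.409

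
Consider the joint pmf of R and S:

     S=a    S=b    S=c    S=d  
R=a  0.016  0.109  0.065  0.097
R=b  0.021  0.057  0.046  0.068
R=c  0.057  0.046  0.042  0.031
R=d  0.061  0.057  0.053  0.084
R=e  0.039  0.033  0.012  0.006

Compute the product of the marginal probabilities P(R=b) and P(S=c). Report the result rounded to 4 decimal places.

0.0419

P(R=b) = 0.021 + 0.057 + 0.046 + 0.068 = 0.192.
P(S=c) = 0.065 + 0.046 + 0.042 + 0.053 + 0.012 = 0.218.
Product: 0.192 × 0.218 = 0.0419.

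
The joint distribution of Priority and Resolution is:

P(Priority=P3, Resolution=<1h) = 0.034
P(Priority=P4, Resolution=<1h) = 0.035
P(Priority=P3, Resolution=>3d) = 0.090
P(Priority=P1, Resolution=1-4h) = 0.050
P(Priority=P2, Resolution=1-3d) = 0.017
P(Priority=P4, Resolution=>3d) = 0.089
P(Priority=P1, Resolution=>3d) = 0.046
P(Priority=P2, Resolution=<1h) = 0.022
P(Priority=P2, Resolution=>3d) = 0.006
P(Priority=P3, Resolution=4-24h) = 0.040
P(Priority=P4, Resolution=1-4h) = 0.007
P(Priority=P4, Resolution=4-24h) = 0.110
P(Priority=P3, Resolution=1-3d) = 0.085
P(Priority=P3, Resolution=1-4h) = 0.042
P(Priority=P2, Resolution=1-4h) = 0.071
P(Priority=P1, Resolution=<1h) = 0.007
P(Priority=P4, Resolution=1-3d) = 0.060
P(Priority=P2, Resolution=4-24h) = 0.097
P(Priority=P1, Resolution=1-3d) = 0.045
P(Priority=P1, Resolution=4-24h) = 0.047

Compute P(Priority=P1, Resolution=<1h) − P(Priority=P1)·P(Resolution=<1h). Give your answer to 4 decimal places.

-0.0121

P(Priority=P1) = 0.007 + 0.050 + 0.047 + 0.045 + 0.046 = 0.195.
P(Resolution=<1h) = 0.007 + 0.022 + 0.034 + 0.035 = 0.098.
P(Priority=P1, Resolution=<1h) − P(Priority=P1)P(Resolution=<1h) = 0.007 − 0.195×0.098 = -0.0121.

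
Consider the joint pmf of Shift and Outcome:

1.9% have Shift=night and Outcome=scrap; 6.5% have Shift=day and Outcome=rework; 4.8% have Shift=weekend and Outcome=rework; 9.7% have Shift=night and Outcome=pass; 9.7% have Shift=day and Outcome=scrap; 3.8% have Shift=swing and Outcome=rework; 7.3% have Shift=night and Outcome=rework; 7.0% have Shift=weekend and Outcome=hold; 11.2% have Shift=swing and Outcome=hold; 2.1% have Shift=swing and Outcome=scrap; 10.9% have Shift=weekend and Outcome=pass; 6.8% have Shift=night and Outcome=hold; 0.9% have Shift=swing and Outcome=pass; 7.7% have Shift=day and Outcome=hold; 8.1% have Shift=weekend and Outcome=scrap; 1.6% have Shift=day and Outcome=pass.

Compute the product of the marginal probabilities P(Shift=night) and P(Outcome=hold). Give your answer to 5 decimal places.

0.08404

P(Shift=night) = 0.097 + 0.073 + 0.019 + 0.068 = 0.257.
P(Outcome=hold) = 0.077 + 0.112 + 0.068 + 0.070 = 0.327.
Product: 0.257 × 0.327 = 0.08404.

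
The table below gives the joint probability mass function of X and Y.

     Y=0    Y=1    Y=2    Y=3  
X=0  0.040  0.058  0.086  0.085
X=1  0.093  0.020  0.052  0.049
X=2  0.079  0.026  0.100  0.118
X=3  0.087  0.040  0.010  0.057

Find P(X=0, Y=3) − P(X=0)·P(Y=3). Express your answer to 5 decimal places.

0.00188

P(X=0) = 0.040 + 0.058 + 0.086 + 0.085 = 0.269.
P(Y=3) = 0.085 + 0.049 + 0.118 + 0.057 = 0.309.
P(X=0, Y=3) − P(X=0)P(Y=3) = 0.085 − 0.269×0.309 = 0.00188.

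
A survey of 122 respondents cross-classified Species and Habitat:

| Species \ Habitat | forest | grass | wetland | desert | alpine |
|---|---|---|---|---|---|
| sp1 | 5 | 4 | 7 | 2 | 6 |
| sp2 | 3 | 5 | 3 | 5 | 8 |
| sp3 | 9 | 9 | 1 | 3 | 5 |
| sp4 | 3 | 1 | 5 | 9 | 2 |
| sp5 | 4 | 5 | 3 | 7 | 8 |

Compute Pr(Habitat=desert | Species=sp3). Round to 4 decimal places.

Total with Species=sp3: 9 + 9 + 1 + 3 + 5 = 27.
P(Habitat=desert | Species=sp3) = 3/27 = 0.1111.

0.1111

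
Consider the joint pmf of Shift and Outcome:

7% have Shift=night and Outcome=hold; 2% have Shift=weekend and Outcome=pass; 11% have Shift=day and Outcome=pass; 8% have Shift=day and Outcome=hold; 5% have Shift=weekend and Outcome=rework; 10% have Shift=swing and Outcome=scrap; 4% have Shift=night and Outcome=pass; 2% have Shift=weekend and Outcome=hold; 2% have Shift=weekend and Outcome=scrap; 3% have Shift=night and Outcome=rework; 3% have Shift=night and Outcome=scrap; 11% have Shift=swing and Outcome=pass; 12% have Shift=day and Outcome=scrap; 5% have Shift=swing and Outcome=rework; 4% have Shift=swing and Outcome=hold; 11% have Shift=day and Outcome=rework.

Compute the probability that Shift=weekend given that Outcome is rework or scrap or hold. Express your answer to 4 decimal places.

P(Outcome=rework) = 0.11 + 0.05 + 0.03 + 0.05 = 0.24.
P(Outcome=scrap) = 0.12 + 0.10 + 0.03 + 0.02 = 0.27.
P(Outcome=hold) = 0.08 + 0.04 + 0.07 + 0.02 = 0.21.
P(Outcome ∈ {rework, scrap, hold}) = 0.24 + 0.27 + 0.21 = 0.72; P(Shift=weekend, Outcome ∈ {rework, scrap, hold}) = 0.05 + 0.02 + 0.02 = 0.09.
P(Shift=weekend | Outcome ∈ {rework, scrap, hold}) = 0.09/0.72 = 0.1250.

0.1250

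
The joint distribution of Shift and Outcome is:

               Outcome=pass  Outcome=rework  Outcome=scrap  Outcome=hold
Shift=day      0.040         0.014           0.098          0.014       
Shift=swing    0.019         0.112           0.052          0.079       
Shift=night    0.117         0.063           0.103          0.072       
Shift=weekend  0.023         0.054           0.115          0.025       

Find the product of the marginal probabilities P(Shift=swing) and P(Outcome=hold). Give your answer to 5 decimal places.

P(Shift=swing) = 0.019 + 0.112 + 0.052 + 0.079 = 0.262.
P(Outcome=hold) = 0.014 + 0.079 + 0.072 + 0.025 = 0.190.
Product: 0.262 × 0.190 = 0.04978.

0.04978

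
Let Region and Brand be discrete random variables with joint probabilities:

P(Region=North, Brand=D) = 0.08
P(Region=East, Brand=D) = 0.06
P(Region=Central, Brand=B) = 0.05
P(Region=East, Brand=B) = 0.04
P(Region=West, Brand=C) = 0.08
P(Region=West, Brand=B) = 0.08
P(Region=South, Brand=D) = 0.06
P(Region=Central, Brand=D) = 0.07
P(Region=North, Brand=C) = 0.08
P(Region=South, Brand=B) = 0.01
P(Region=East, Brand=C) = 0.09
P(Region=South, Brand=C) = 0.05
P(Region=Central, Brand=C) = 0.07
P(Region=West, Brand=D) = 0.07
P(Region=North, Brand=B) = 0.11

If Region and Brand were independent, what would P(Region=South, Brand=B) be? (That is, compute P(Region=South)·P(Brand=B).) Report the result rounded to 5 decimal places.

0.03480

P(Region=South) = 0.01 + 0.05 + 0.06 = 0.12.
P(Brand=B) = 0.11 + 0.01 + 0.04 + 0.08 + 0.05 = 0.29.
Product: 0.12 × 0.29 = 0.03480.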